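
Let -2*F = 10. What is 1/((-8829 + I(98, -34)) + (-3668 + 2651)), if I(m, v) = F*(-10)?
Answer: -1/9796 ≈ -0.00010208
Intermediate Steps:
F = -5 (F = -½*10 = -5)
I(m, v) = 50 (I(m, v) = -5*(-10) = 50)
1/((-8829 + I(98, -34)) + (-3668 + 2651)) = 1/((-8829 + 50) + (-3668 + 2651)) = 1/(-8779 - 1017) = 1/(-9796) = -1/9796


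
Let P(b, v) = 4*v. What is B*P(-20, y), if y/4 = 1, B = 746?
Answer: 11936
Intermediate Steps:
y = 4 (y = 4*1 = 4)
B*P(-20, y) = 746*(4*4) = 746*16 = 11936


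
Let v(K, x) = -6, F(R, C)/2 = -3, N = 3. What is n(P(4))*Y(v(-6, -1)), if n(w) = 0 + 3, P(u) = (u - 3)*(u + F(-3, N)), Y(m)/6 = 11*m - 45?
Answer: -1998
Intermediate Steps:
F(R, C) = -6 (F(R, C) = 2*(-3) = -6)
Y(m) = -270 + 66*m (Y(m) = 6*(11*m - 45) = 6*(-45 + 11*m) = -270 + 66*m)
P(u) = (-6 + u)*(-3 + u) (P(u) = (u - 3)*(u - 6) = (-3 + u)*(-6 + u) = (-6 + u)*(-3 + u))
n(w) = 3
n(P(4))*Y(v(-6, -1)) = 3*(-270 + 66*(-6)) = 3*(-270 - 396) = 3*(-666) = -1998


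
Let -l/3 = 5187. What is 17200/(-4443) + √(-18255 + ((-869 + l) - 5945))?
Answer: -17200/4443 + I*√40630 ≈ -3.8713 + 201.57*I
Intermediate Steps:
l = -15561 (l = -3*5187 = -15561)
17200/(-4443) + √(-18255 + ((-869 + l) - 5945)) = 17200/(-4443) + √(-18255 + ((-869 - 15561) - 5945)) = 17200*(-1/4443) + √(-18255 + (-16430 - 5945)) = -17200/4443 + √(-18255 - 22375) = -17200/4443 + √(-40630) = -17200/4443 + I*√40630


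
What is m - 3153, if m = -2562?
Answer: -5715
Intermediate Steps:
m - 3153 = -2562 - 3153 = -5715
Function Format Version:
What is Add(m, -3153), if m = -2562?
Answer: -5715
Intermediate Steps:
Add(m, -3153) = Add(-2562, -3153) = -5715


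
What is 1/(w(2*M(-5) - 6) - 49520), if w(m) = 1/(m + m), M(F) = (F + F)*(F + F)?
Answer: -388/19213759 ≈ -2.0194e-5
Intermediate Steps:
M(F) = 4*F² (M(F) = (2*F)*(2*F) = 4*F²)
w(m) = 1/(2*m)
1/(w(2*M(-5) - 6) - 49520) = 1/(1/(2*(2*(4*(-5)²) - 6)) - 49520) = 1/(1/(2*(2*(4*25) - 6)) - 49520) = 1/(1/(2*(2*100 - 6)) - 49520) = 1/(1/(2*(200 - 6)) - 49520) = 1/((½)/194 - 49520) = 1/((½)*(1/194) - 49520) = 1/(1/388 - 49520) = 1/(-19213759/388) = -388/19213759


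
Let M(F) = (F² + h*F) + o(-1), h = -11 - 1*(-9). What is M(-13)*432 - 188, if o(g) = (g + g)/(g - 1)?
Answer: 84484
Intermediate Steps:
o(g) = 2*g/(-1 + g) (o(g) = (2*g)/(-1 + g) = 2*g/(-1 + g))
h = -2 (h = -11 + 9 = -2)
M(F) = 1 + F² - 2*F (M(F) = (F² - 2*F) + 2*(-1)/(-1 - 1) = (F² - 2*F) + 2*(-1)/(-2) = (F² - 2*F) + 2*(-1)*(-½) = (F² - 2*F) + 1 = 1 + F² - 2*F)
M(-13)*432 - 188 = (1 + (-13)² - 2*(-13))*432 - 188 = (1 + 169 + 26)*432 - 188 = 196*432 - 188 = 84672 - 188 = 84484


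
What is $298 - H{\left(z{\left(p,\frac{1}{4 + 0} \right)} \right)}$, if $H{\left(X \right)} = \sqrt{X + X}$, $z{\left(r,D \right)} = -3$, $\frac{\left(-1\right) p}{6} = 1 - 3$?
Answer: $298 - i \sqrt{6} \approx 298.0 - 2.4495 i$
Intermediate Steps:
$p = 12$ ($p = - 6 \left(1 - 3\right) = \left(-6\right) \left(-2\right) = 12$)
$H{\left(X \right)} = \sqrt{2} \sqrt{X}$ ($H{\left(X \right)} = \sqrt{2 X} = \sqrt{2} \sqrt{X}$)
$298 - H{\left(z{\left(p,\frac{1}{4 + 0} \right)} \right)} = 298 - \sqrt{2} \sqrt{-3} = 298 - \sqrt{2} i \sqrt{3} = 298 - i \sqrt{6}$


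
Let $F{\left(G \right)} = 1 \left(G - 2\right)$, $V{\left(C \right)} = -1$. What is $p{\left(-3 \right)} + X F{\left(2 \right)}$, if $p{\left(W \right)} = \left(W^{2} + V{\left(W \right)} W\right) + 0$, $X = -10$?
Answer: $12$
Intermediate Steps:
$F{\left(G \right)} = -2 + G$ ($F{\left(G \right)} = 1 \left(-2 + G\right) = -2 + G$)
$p{\left(W \right)} = W^{2} - W$ ($p{\left(W \right)} = \left(W^{2} - W\right) + 0 = W^{2} - W$)
$p{\left(-3 \right)} + X F{\left(2 \right)} = - 3 \left(-1 - 3\right) - 10 \left(-2 + 2\right) = \left(-3\right) \left(-4\right) - 0 = 12 + 0 = 12$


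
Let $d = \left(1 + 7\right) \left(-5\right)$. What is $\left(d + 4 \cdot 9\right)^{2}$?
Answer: $16$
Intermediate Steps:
$d = -40$ ($d = 8 \left(-5\right) = -40$)
$\left(d + 4 \cdot 9\right)^{2} = \left(-40 + 4 \cdot 9\right)^{2} = \left(-40 + 36\right)^{2} = \left(-4\right)^{2} = 16$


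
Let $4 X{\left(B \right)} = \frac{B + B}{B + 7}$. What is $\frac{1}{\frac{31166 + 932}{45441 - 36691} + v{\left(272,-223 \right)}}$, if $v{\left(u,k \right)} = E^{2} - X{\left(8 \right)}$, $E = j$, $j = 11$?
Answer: $\frac{13125}{1632772} \approx 0.0080385$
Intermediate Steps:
$E = 11$
$X{\left(B \right)} = \frac{B}{2 \left(7 + B\right)}$ ($X{\left(B \right)} = \frac{\left(B + B\right) \frac{1}{B + 7}}{4} = \frac{2 B \frac{1}{7 + B}}{4} = \frac{B}{2 \left(7 + B\right)}$)
$v{\left(u,k \right)} = \frac{1811}{15}$ ($v{\left(u,k \right)} = 11^{2} - \frac{1}{2} \cdot 8 \frac{1}{7 + 8} = 121 - \frac{1}{2} \cdot 8 \cdot \frac{1}{15} = 121 - \frac{4}{15} = \frac{1811}{15}$)
$\frac{1}{\frac{31166 + 932}{45441 - 36691} + v{\left(272,-223 \right)}} = \frac{1}{\frac{31166 + 932}{45441 - 36691} + \frac{1811}{15}} = \frac{1}{\frac{32098}{8750} + \frac{1811}{15}} = \frac{1}{32098 \cdot \frac{1}{8750} + \frac{1811}{15}} = \frac{1}{\frac{16049}{4375} + \frac{1811}{15}} = \frac{1}{\frac{1632772}{13125}} = \frac{13125}{1632772}$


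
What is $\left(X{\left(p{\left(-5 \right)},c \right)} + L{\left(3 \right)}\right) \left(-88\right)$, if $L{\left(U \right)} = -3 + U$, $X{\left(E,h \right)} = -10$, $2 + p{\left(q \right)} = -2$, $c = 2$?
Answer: $880$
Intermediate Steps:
$p{\left(q \right)} = -4$ ($p{\left(q \right)} = -2 - 2 = -4$)
$\left(X{\left(p{\left(-5 \right)},c \right)} + L{\left(3 \right)}\right) \left(-88\right) = \left(-10 + \left(-3 + 3\right)\right) \left(-88\right) = \left(-10 + 0\right) \left(-88\right) = \left(-10\right) \left(-88\right) = 880$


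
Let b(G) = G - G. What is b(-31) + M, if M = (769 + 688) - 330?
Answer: 1127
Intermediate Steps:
b(G) = 0
M = 1127 (M = 1457 - 330 = 1127)
b(-31) + M = 0 + 1127 = 1127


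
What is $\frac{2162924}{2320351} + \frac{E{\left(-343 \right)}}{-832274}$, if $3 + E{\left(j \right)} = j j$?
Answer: $\frac{763582697715}{965583904087} \approx 0.7908$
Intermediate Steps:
$E{\left(j \right)} = -3 + j^{2}$ ($E{\left(j \right)} = -3 + j j = -3 + j^{2}$)
$\frac{2162924}{2320351} + \frac{E{\left(-343 \right)}}{-832274} = \frac{2162924}{2320351} + \frac{-3 + \left(-343\right)^{2}}{-832274} = 2162924 \cdot \frac{1}{2320351} + \left(-3 + 117649\right) \left(- \frac{1}{832274}\right) = \frac{2162924}{2320351} + 117646 \left(- \frac{1}{832274}\right) = \frac{2162924}{2320351} - \frac{58823}{416137} = \frac{763582697715}{965583904087}$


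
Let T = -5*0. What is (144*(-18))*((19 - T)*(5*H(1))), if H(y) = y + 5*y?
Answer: -1477440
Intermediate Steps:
H(y) = 6*y
T = 0
(144*(-18))*((19 - T)*(5*H(1))) = (144*(-18))*((19 - 1*0)*(5*(6*1))) = -2592*(19 + 0)*5*6 = -49248*30 = -2592*570 = -1477440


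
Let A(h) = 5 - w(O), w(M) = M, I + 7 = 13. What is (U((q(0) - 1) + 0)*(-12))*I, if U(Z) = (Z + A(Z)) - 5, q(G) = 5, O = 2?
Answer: -144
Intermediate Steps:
I = 6 (I = -7 + 13 = 6)
A(h) = 3 (A(h) = 5 - 1*2 = 5 - 2 = 3)
U(Z) = -2 + Z (U(Z) = (Z + 3) - 5 = (3 + Z) - 5 = -2 + Z)
(U((q(0) - 1) + 0)*(-12))*I = ((-2 + ((5 - 1) + 0))*(-12))*6 = ((-2 + (4 + 0))*(-12))*6 = ((-2 + 4)*(-12))*6 = (2*(-12))*6 = -24*6 = -144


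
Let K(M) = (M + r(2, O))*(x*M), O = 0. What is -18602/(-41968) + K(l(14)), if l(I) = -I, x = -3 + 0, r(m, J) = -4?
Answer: -15854603/20984 ≈ -755.56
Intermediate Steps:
x = -3
K(M) = -3*M*(-4 + M) (K(M) = (M - 4)*(-3*M) = (-4 + M)*(-3*M) = -3*M*(-4 + M))
-18602/(-41968) + K(l(14)) = -18602/(-41968) + 3*(-1*14)*(4 - (-1)*14) = -18602*(-1/41968) + 3*(-14)*(4 - 1*(-14)) = 9301/20984 + 3*(-14)*(4 + 14) = 9301/20984 + 3*(-14)*18 = 9301/20984 - 756 = -15854603/20984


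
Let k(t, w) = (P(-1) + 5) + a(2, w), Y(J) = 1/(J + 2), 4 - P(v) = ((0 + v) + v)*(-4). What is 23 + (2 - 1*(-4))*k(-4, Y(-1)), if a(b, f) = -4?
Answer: 5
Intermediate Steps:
P(v) = 4 + 8*v (P(v) = 4 - ((0 + v) + v)*(-4) = 4 - (v + v)*(-4) = 4 - 2*v*(-4) = 4 - (-8)*v = 4 + 8*v)
Y(J) = 1/(2 + J)
k(t, w) = -3 (k(t, w) = ((4 + 8*(-1)) + 5) - 4 = ((4 - 8) + 5) - 4 = (-4 + 5) - 4 = 1 - 4 = -3)
23 + (2 - 1*(-4))*k(-4, Y(-1)) = 23 + (2 - 1*(-4))*(-3) = 23 + (2 + 4)*(-3) = 23 + 6*(-3) = 23 - 18 = 5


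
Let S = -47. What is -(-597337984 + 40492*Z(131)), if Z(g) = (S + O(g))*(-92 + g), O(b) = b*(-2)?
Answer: 1085307076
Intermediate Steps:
O(b) = -2*b
Z(g) = (-92 + g)*(-47 - 2*g) (Z(g) = (-47 - 2*g)*(-92 + g) = (-92 + g)*(-47 - 2*g))
-(-597337984 + 40492*Z(131)) = -40492/(1/((4324 - 2*131² + 137*131) - 14752)) = -40492/(1/((4324 - 2*17161 + 17947) - 14752)) = -40492/(1/((4324 - 34322 + 17947) - 14752)) = -40492/(1/(-12051 - 14752)) = -40492/(1/(-26803)) = -40492/(-1/26803) = -40492*(-26803) = 1085307076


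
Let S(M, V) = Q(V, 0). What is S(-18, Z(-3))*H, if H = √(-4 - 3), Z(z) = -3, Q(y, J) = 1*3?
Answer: 3*I*√7 ≈ 7.9373*I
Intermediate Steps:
Q(y, J) = 3
S(M, V) = 3
H = I*√7 (H = √(-7) = I*√7 ≈ 2.6458*I)
S(-18, Z(-3))*H = 3*(I*√7) = 3*I*√7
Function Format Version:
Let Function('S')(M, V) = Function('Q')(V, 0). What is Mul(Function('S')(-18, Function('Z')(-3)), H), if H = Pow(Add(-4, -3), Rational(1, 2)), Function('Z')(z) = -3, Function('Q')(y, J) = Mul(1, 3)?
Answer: Mul(3, I, Pow(7, Rational(1, 2))) ≈ Mul(7.9373, I)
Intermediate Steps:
Function('Q')(y, J) = 3
Function('S')(M, V) = 3
H = Mul(I, Pow(7, Rational(1, 2))) (H = Pow(-7, Rational(1, 2)) = Mul(I, Pow(7, Rational(1, 2))) ≈ Mul(2.6458, I))
Mul(Function('S')(-18, Function('Z')(-3)), H) = Mul(3, Mul(I, Pow(7, Rational(1, 2)))) = Mul(3, I, Pow(7, Rational(1, 2)))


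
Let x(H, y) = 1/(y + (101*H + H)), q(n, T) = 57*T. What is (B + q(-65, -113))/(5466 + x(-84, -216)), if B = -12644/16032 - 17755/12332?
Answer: -29139751983102/24720197790323 ≈ -1.1788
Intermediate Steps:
B = -27535873/12356664 (B = -12644*1/16032 - 17755*1/12332 = -3161/4008 - 17755/12332 = -27535873/12356664 ≈ -2.2284)
x(H, y) = 1/(y + 102*H)
(B + q(-65, -113))/(5466 + x(-84, -216)) = (-27535873/12356664 + 57*(-113))/(5466 + 1/(-216 + 102*(-84))) = (-27535873/12356664 - 6441)/(5466 + 1/(-216 - 8568)) = -79616808697/(12356664*(5466 + 1/(-8784))) = -79616808697/(12356664*(5466 - 1/8784)) = -79616808697/(12356664*48013343/8784) = -79616808697/12356664*8784/48013343 = -29139751983102/24720197790323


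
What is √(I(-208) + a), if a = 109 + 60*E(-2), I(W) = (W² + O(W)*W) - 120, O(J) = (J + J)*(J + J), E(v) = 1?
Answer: I*√35952335 ≈ 5996.0*I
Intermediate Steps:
O(J) = 4*J² (O(J) = (2*J)*(2*J) = 4*J²)
I(W) = -120 + W² + 4*W³ (I(W) = (W² + (4*W²)*W) - 120 = (W² + 4*W³) - 120 = -120 + W² + 4*W³)
a = 169 (a = 109 + 60*1 = 109 + 60 = 169)
√(I(-208) + a) = √((-120 + (-208)² + 4*(-208)³) + 169) = √((-120 + 43264 + 4*(-8998912)) + 169) = √((-120 + 43264 - 35995648) + 169) = √(-35952504 + 169) = √(-35952335) = I*√35952335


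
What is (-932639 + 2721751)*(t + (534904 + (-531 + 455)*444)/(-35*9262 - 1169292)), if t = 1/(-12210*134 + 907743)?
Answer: -326553135963201992/543916620207 ≈ -6.0037e+5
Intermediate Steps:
t = -1/728397 (t = 1/(-1636140 + 907743) = 1/(-728397) = -1/728397 ≈ -1.3729e-6)
(-932639 + 2721751)*(t + (534904 + (-531 + 455)*444)/(-35*9262 - 1169292)) = (-932639 + 2721751)*(-1/728397 + (534904 + (-531 + 455)*444)/(-35*9262 - 1169292)) = 1789112*(-1/728397 + (534904 - 76*444)/(-324170 - 1169292)) = 1789112*(-1/728397 + (534904 - 33744)/(-1493462)) = 1789112*(-1/728397 + 501160*(-1/1493462)) = 1789112*(-1/728397 - 250580/746731) = 1789112*(-182522466991/543916620207) = -326553135963201992/543916620207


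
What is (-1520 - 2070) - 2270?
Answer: -5860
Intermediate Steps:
(-1520 - 2070) - 2270 = -3590 - 2270 = -5860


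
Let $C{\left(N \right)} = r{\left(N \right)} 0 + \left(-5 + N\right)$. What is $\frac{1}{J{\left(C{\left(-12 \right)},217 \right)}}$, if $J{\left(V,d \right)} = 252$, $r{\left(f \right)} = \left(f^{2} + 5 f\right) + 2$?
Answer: $\frac{1}{252} \approx 0.0039683$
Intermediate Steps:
$r{\left(f \right)} = 2 + f^{2} + 5 f$
$C{\left(N \right)} = -5 + N$ ($C{\left(N \right)} = \left(2 + N^{2} + 5 N\right) 0 + \left(-5 + N\right) = 0 + \left(-5 + N\right) = -5 + N$)
$\frac{1}{J{\left(C{\left(-12 \right)},217 \right)}} = \frac{1}{252}$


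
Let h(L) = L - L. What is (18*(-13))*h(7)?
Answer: 0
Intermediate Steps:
h(L) = 0
(18*(-13))*h(7) = (18*(-13))*0 = -234*0 = 0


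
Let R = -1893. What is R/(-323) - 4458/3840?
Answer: 971531/206720 ≈ 4.6997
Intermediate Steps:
R/(-323) - 4458/3840 = -1893/(-323) - 4458/3840 = -1893*(-1/323) - 4458*1/3840 = 1893/323 - 743/640 = 971531/206720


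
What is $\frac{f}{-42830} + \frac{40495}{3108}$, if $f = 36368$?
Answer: $\frac{115812079}{9508260} \approx 12.18$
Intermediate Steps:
$\frac{f}{-42830} + \frac{40495}{3108} = \frac{36368}{-42830} + \frac{40495}{3108} = 36368 \left(- \frac{1}{42830}\right) + 40495 \cdot \frac{1}{3108} = - \frac{18184}{21415} + \frac{5785}{444} = \frac{115812079}{9508260}$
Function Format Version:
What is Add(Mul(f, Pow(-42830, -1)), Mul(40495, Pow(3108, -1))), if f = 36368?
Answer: Rational(115812079, 9508260) ≈ 12.180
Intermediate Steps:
Add(Mul(f, Pow(-42830, -1)), Mul(40495, Pow(3108, -1))) = Add(Mul(36368, Pow(-42830, -1)), Mul(40495, Pow(3108, -1))) = Add(Mul(36368, Rational(-1, 42830)), Mul(40495, Rational(1, 3108))) = Add(Rational(-18184, 21415), Rational(5785, 444)) = Rational(115812079, 9508260)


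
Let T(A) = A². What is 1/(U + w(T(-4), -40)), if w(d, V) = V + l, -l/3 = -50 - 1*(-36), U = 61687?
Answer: 1/61689 ≈ 1.6210e-5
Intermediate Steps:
l = 42 (l = -3*(-50 - 1*(-36)) = -3*(-50 + 36) = -3*(-14) = 42)
w(d, V) = 42 + V (w(d, V) = V + 42 = 42 + V)
1/(U + w(T(-4), -40)) = 1/(61687 + (42 - 40)) = 1/(61687 + 2) = 1/61689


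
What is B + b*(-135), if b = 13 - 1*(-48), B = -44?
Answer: -8279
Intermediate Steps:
b = 61 (b = 13 + 48 = 61)
B + b*(-135) = -44 + 61*(-135) = -44 - 8235 = -8279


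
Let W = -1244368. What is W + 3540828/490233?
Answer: -203342238972/163411 ≈ -1.2444e+6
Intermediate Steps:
W + 3540828/490233 = -1244368 + 3540828/490233 = -1244368 + 3540828*(1/490233) = -1244368 + 1180276/163411 = -203342238972/163411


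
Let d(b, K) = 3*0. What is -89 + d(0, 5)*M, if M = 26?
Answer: -89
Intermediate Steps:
d(b, K) = 0
-89 + d(0, 5)*M = -89 + 0*26 = -89 + 0 = -89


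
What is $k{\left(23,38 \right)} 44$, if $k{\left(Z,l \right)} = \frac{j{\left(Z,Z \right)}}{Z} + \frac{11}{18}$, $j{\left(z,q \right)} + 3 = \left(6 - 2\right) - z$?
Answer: $- \frac{3146}{207} \approx -15.198$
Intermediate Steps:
$j{\left(z,q \right)} = 1 - z$ ($j{\left(z,q \right)} = -3 - \left(-4 + z\right) = 1 - z$)
$k{\left(Z,l \right)} = \frac{11}{18} + \frac{1 - Z}{Z}$ ($k{\left(Z,l \right)} = \frac{1 - Z}{Z} + \frac{11}{18} = \frac{11}{18} + \frac{1 - Z}{Z}$)
$k{\left(23,38 \right)} 44 = \left(- \frac{7}{18} + \frac{1}{23}\right) 44 = \left(- \frac{143}{414}\right) 44 = - \frac{3146}{207}$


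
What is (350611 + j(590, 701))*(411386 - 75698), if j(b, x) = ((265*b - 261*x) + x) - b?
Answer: 108800173368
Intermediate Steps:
j(b, x) = -260*x + 264*b (j(b, x) = ((-261*x + 265*b) + x) - b = (-260*x + 265*b) - b = -260*x + 264*b)
(350611 + j(590, 701))*(411386 - 75698) = (350611 + (-260*701 + 264*590))*(411386 - 75698) = (350611 + (-182260 + 155760))*335688 = (350611 - 26500)*335688 = 324111*335688 = 108800173368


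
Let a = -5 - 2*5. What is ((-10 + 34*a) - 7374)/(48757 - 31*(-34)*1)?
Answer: -7894/49811 ≈ -0.15848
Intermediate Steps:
a = -15 (a = -5 - 10 = -15)
((-10 + 34*a) - 7374)/(48757 - 31*(-34)*1) = ((-10 + 34*(-15)) - 7374)/(48757 - 31*(-34)*1) = ((-10 - 510) - 7374)/(48757 + 1054*1) = (-520 - 7374)/(48757 + 1054) = -7894/49811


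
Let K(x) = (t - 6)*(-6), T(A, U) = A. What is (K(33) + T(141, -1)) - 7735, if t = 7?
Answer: -7600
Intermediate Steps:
K(x) = -6 (K(x) = (7 - 6)*(-6) = 1*(-6) = -6)
(K(33) + T(141, -1)) - 7735 = (-6 + 141) - 7735 = 135 - 7735 = -7600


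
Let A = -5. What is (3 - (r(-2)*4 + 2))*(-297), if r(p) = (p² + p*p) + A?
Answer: 3267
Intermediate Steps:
r(p) = -5 + 2*p² (r(p) = (p² + p*p) - 5 = (p² + p²) - 5 = 2*p² - 5 = -5 + 2*p²)
(3 - (r(-2)*4 + 2))*(-297) = (3 - ((-5 + 2*(-2)²)*4 + 2))*(-297) = (3 - ((-5 + 2*4)*4 + 2))*(-297) = (3 - ((-5 + 8)*4 + 2))*(-297) = (3 - (3*4 + 2))*(-297) = (3 - (12 + 2))*(-297) = (3 - 1*14)*(-297) = (3 - 14)*(-297) = -11*(-297) = 3267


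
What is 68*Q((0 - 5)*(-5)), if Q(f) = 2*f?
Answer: 3400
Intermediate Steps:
68*Q((0 - 5)*(-5)) = 68*(2*((0 - 5)*(-5))) = 68*(2*(-5*(-5))) = 68*(2*25) = 68*50 = 3400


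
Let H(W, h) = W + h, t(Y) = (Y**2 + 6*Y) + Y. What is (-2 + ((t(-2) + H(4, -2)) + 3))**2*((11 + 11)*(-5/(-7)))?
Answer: 770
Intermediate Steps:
t(Y) = Y**2 + 7*Y
(-2 + ((t(-2) + H(4, -2)) + 3))**2*((11 + 11)*(-5/(-7))) = (-2 + ((-2*(7 - 2) + (4 - 2)) + 3))**2*((11 + 11)*(-5/(-7))) = (-2 + ((-2*5 + 2) + 3))**2*(22*(-5*(-1/7))) = (-2 + ((-10 + 2) + 3))**2*(22*(5/7)) = (-2 + (-8 + 3))**2*(110/7) = (-2 - 5)**2*(110/7) = (-7)**2*(110/7) = 49*(110/7) = 770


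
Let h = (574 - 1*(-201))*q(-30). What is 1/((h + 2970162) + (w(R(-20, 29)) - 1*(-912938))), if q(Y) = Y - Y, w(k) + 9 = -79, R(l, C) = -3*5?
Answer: 1/3883012 ≈ 2.5753e-7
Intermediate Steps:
R(l, C) = -15
w(k) = -88 (w(k) = -9 - 79 = -88)
q(Y) = 0
h = 0 (h = (574 - 1*(-201))*0 = (574 + 201)*0 = 775*0 = 0)
1/((h + 2970162) + (w(R(-20, 29)) - 1*(-912938))) = 1/((0 + 2970162) + (-88 - 1*(-912938))) = 1/(2970162 + (-88 + 912938)) = 1/(2970162 + 912850) = 1/3883012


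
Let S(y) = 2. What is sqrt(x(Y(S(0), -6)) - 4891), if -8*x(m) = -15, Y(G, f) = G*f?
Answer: I*sqrt(78226)/4 ≈ 69.922*I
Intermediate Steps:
x(m) = 15/8 (x(m) = -1/8*(-15) = 15/8)
sqrt(x(Y(S(0), -6)) - 4891) = sqrt(15/8 - 4891) = sqrt(-39113/8) = I*sqrt(78226)/4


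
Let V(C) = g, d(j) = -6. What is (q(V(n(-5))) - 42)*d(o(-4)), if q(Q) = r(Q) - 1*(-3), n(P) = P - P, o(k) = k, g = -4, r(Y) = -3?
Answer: 252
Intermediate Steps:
n(P) = 0
V(C) = -4
q(Q) = 0 (q(Q) = -3 - 1*(-3) = -3 + 3 = 0)
(q(V(n(-5))) - 42)*d(o(-4)) = (0 - 42)*(-6) = -42*(-6) = 252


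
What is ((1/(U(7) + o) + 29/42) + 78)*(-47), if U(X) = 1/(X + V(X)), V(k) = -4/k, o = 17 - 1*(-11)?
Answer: -28128325/7602 ≈ -3700.1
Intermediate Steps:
o = 28 (o = 17 + 11 = 28)
U(X) = 1/(X - 4/X)
((1/(U(7) + o) + 29/42) + 78)*(-47) = ((1/(7/(-4 + 7²) + 28) + 29/42) + 78)*(-47) = ((1/(7/(-4 + 49) + 28) + 29*(1/42)) + 78)*(-47) = ((1/(7/45 + 28) + 29/42) + 78)*(-47) = ((1/(1267/45) + 29/42) + 78)*(-47) = ((1*(45/1267) + 29/42) + 78)*(-47) = ((45/1267 + 29/42) + 78)*(-47) = (5519/7602 + 78)*(-47) = (598475/7602)*(-47) = -28128325/7602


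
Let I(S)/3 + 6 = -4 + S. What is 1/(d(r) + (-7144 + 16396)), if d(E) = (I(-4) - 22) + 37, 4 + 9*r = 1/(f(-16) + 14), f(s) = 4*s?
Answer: 1/9225 ≈ 0.00010840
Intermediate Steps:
r = -67/150 (r = -4/9 + 1/(9*(4*(-16) + 14)) = -4/9 + 1/(9*(-64 + 14)) = -4/9 + (⅑)/(-50) = -4/9 + (⅑)*(-1/50) = -4/9 - 1/450 = -67/150 ≈ -0.44667)
I(S) = -30 + 3*S (I(S) = -18 + 3*(-4 + S) = -18 + (-12 + 3*S) = -30 + 3*S)
d(E) = -27 (d(E) = ((-30 + 3*(-4)) - 22) + 37 = ((-30 - 12) - 22) + 37 = (-42 - 22) + 37 = -64 + 37 = -27)
1/(d(r) + (-7144 + 16396)) = 1/(-27 + (-7144 + 16396)) = 1/(-27 + 9252) = 1/9225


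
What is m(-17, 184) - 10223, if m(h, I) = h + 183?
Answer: -10057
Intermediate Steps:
m(h, I) = 183 + h
m(-17, 184) - 10223 = (183 - 17) - 10223 = 166 - 10223 = -10057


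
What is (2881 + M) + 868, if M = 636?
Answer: 4385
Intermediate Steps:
(2881 + M) + 868 = (2881 + 636) + 868 = 3517 + 868 = 4385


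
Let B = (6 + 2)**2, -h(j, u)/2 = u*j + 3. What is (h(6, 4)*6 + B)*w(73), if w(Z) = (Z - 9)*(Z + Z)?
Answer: -2429440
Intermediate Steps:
w(Z) = 2*Z*(-9 + Z) (w(Z) = (-9 + Z)*(2*Z) = 2*Z*(-9 + Z))
h(j, u) = -6 - 2*j*u (h(j, u) = -2*(u*j + 3) = -2*(j*u + 3) = -2*(3 + j*u) = -6 - 2*j*u)
B = 64 (B = 8**2 = 64)
(h(6, 4)*6 + B)*w(73) = ((-6 - 2*6*4)*6 + 64)*(2*73*(-9 + 73)) = ((-6 - 48)*6 + 64)*(2*73*64) = (-54*6 + 64)*9344 = (-324 + 64)*9344 = -260*9344 = -2429440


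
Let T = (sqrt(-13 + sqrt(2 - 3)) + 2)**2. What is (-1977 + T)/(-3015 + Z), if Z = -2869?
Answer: 1977/5884 - (2 + sqrt(-13 + I))**2/5884 ≈ 0.33743 - 0.0026229*I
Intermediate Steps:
T = (2 + sqrt(-13 + I))**2 (T = (sqrt(-13 + sqrt(-1)) + 2)**2 = (sqrt(-13 + I) + 2)**2 = (2 + sqrt(-13 + I))**2 ≈ -8.4457 + 15.433*I)
(-1977 + T)/(-3015 + Z) = (-1977 + (2 + sqrt(-13 + I))**2)/(-3015 - 2869) = (-1977 + (2 + sqrt(-13 + I))**2)/(-5884) = (-1977 + (2 + sqrt(-13 + I))**2)*(-1/5884) = 1977/5884 - (2 + sqrt(-13 + I))**2/5884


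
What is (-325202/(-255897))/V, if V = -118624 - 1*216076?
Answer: -162601/42824362950 ≈ -3.7969e-6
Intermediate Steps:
V = -334700 (V = -118624 - 216076 = -334700)
(-325202/(-255897))/V = -325202/(-255897)/(-334700) = -325202*(-1/255897)*(-1/334700) = (325202/255897)*(-1/334700) = -162601/42824362950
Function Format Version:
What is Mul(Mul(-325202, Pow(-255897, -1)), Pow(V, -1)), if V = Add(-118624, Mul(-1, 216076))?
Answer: Rational(-162601, 42824362950) ≈ -3.7969e-6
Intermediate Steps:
V = -334700 (V = Add(-118624, -216076) = -334700)
Mul(Mul(-325202, Pow(-255897, -1)), Pow(V, -1)) = Mul(Mul(-325202, Pow(-255897, -1)), Pow(-334700, -1)) = Mul(Mul(-325202, Rational(-1, 255897)), Rational(-1, 334700)) = Mul(Rational(325202, 255897), Rational(-1, 334700)) = Rational(-162601, 42824362950)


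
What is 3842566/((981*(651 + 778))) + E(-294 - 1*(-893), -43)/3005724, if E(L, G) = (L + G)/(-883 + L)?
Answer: 273342665778551/99721184680332 ≈ 2.7411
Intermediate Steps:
E(L, G) = (G + L)/(-883 + L)
3842566/((981*(651 + 778))) + E(-294 - 1*(-893), -43)/3005724 = 3842566/((981*(651 + 778))) + ((-43 + (-294 - 1*(-893)))/(-883 + (-294 - 1*(-893))))/3005724 = 3842566/((981*1429)) + ((-43 + (-294 + 893))/(-883 + (-294 + 893)))*(1/3005724) = 3842566/1401849 + ((-43 + 599)/(-883 + 599))*(1/3005724) = 3842566*(1/1401849) + (556/(-284))*(1/3005724) = 3842566/1401849 - 1/284*556*(1/3005724) = 3842566/1401849 - 139/71*1/3005724 = 3842566/1401849 - 139/213406404 = 273342665778551/99721184680332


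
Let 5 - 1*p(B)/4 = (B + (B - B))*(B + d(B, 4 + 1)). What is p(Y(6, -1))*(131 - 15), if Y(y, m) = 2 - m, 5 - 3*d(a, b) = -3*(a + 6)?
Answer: -16704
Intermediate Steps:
d(a, b) = 23/3 + a (d(a, b) = 5/3 - (-1)*(a + 6) = 5/3 - (-1)*(6 + a) = 5/3 - (-18 - 3*a)/3 = 5/3 + (6 + a) = 23/3 + a)
p(B) = 20 - 4*B*(23/3 + 2*B) (p(B) = 20 - 4*(B + (B - B))*(B + (23/3 + B)) = 20 - 4*(B + 0)*(23/3 + 2*B) = 20 - 4*B*(23/3 + 2*B))
p(Y(6, -1))*(131 - 15) = (20 - 8*(2 - 1*(-1))**2 - 92*(2 - 1*(-1))/3)*(131 - 15) = (20 - 8*(2 + 1)**2 - 92*(2 + 1)/3)*116 = (20 - 8*3**2 - 92/3*3)*116 = (20 - 8*9 - 92)*116 = (20 - 72 - 92)*116 = -144*116 = -16704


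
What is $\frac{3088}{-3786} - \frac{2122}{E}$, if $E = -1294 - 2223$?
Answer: $- \frac{1413302}{6657681} \approx -0.21228$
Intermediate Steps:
$E = -3517$ ($E = -1294 - 2223 = -3517$)
$\frac{3088}{-3786} - \frac{2122}{E} = \frac{3088}{-3786} - \frac{2122}{-3517} = 3088 \left(- \frac{1}{3786}\right) - - \frac{2122}{3517} = - \frac{1544}{1893} + \frac{2122}{3517} = - \frac{1413302}{6657681}$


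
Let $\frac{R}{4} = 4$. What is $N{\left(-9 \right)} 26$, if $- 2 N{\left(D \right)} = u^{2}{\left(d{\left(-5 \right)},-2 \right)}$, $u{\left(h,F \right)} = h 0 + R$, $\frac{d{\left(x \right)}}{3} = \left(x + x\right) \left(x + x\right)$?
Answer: $-3328$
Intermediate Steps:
$R = 16$ ($R = 4 \cdot 4 = 16$)
$d{\left(x \right)} = 12 x^{2}$ ($d{\left(x \right)} = 3 \left(x + x\right) \left(x + x\right) = 3 \cdot 2 x 2 x = 3 \cdot 4 x^{2} = 12 x^{2}$)
$u{\left(h,F \right)} = 16$ ($u{\left(h,F \right)} = h 0 + 16 = 0 + 16 = 16$)
$N{\left(D \right)} = -128$ ($N{\left(D \right)} = - \frac{16^{2}}{2} = \left(- \frac{1}{2}\right) 256 = -128$)
$N{\left(-9 \right)} 26 = \left(-128\right) 26 = -3328$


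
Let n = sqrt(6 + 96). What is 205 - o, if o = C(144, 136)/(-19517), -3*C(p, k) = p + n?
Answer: 4000937/19517 - sqrt(102)/58551 ≈ 205.00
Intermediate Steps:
n = sqrt(102) ≈ 10.100
C(p, k) = -p/3 - sqrt(102)/3 (C(p, k) = -(p + sqrt(102))/3 = -p/3 - sqrt(102)/3)
o = 48/19517 + sqrt(102)/58551 (o = (-1/3*144 - sqrt(102)/3)/(-19517) = (-48 - sqrt(102)/3)*(-1/19517) = 48/19517 + sqrt(102)/58551 ≈ 0.0026319)
205 - o = 205 - (48/19517 + sqrt(102)/58551) = 205 + (-48/19517 - sqrt(102)/58551) = 4000937/19517 - sqrt(102)/58551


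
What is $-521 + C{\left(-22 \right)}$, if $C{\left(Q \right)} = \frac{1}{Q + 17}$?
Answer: $- \frac{2606}{5} \approx -521.2$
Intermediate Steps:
$C{\left(Q \right)} = \frac{1}{17 + Q}$
$-521 + C{\left(-22 \right)} = -521 + \frac{1}{17 - 22} = -521 + \frac{1}{-5} = -521 - \frac{1}{5} = - \frac{2606}{5}$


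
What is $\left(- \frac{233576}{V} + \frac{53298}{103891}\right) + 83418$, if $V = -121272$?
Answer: $\frac{131377487150551}{1574883669} \approx 83421.0$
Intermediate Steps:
$\left(- \frac{233576}{V} + \frac{53298}{103891}\right) + 83418 = \left(- \frac{233576}{-121272} + \frac{53298}{103891}\right) + 83418 = \left(\left(-233576\right) \left(- \frac{1}{121272}\right) + 53298 \cdot \frac{1}{103891}\right) + 83418 = \left(\frac{29197}{15159} + \frac{53298}{103891}\right) + 83418 = \frac{3841249909}{1574883669} + 83418 = \frac{131377487150551}{1574883669}$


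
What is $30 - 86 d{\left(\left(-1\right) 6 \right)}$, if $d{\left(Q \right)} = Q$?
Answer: $546$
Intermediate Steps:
$30 - 86 d{\left(\left(-1\right) 6 \right)} = 30 - 86 \left(\left(-1\right) 6\right) = 30 - -516 = 30 + 516 = 546$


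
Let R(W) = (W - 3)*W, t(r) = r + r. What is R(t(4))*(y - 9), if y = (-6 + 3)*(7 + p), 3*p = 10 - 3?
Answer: -1480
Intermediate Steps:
p = 7/3 (p = (10 - 3)/3 = (⅓)*7 = 7/3 ≈ 2.3333)
t(r) = 2*r
R(W) = W*(-3 + W) (R(W) = (-3 + W)*W = W*(-3 + W))
y = -28 (y = (-6 + 3)*(7 + 7/3) = -3*28/3 = -28)
R(t(4))*(y - 9) = ((2*4)*(-3 + 2*4))*(-28 - 9) = (8*(-3 + 8))*(-37) = (8*5)*(-37) = 40*(-37) = -1480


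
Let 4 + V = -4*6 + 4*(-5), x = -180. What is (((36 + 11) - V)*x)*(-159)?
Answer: 2718900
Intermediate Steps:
V = -48 (V = -4 + (-4*6 + 4*(-5)) = -4 + (-4*6 - 20) = -4 + (-24 - 20) = -4 - 44 = -48)
(((36 + 11) - V)*x)*(-159) = (((36 + 11) - 1*(-48))*(-180))*(-159) = ((47 + 48)*(-180))*(-159) = (95*(-180))*(-159) = -17100*(-159) = 2718900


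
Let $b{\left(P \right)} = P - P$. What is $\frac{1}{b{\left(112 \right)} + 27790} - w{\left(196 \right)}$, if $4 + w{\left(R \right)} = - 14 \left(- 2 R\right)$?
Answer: $- \frac{152400359}{27790} \approx -5484.0$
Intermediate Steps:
$b{\left(P \right)} = 0$
$w{\left(R \right)} = -4 + 28 R$ ($w{\left(R \right)} = -4 - 14 \left(- 2 R\right) = -4 + 28 R$)
$\frac{1}{b{\left(112 \right)} + 27790} - w{\left(196 \right)} = \frac{1}{0 + 27790} - \left(-4 + 28 \cdot 196\right) = \frac{1}{27790} - \left(-4 + 5488\right) = \frac{1}{27790} - 5484 = - \frac{152400359}{27790}$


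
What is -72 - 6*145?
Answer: -942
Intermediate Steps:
-72 - 6*145 = -72 - 870 = -942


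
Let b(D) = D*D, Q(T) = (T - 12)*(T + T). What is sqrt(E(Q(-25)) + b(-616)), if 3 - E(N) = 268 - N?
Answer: sqrt(381041) ≈ 617.29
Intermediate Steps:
Q(T) = 2*T*(-12 + T) (Q(T) = (-12 + T)*(2*T) = 2*T*(-12 + T))
E(N) = -265 + N (E(N) = 3 - (268 - N) = 3 + (-268 + N) = -265 + N)
b(D) = D**2
sqrt(E(Q(-25)) + b(-616)) = sqrt((-265 + 2*(-25)*(-12 - 25)) + (-616)**2) = sqrt((-265 + 2*(-25)*(-37)) + 379456) = sqrt((-265 + 1850) + 379456) = sqrt(1585 + 379456) = sqrt(381041)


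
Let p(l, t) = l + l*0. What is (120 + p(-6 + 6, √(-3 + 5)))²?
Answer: 14400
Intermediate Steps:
p(l, t) = l (p(l, t) = l + 0 = l)
(120 + p(-6 + 6, √(-3 + 5)))² = (120 + (-6 + 6))² = (120 + 0)² = 120² = 14400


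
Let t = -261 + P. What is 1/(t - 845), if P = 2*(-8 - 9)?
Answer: -1/1140 ≈ -0.00087719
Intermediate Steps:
P = -34 (P = 2*(-17) = -34)
t = -295 (t = -261 - 34 = -295)
1/(t - 845) = 1/(-295 - 845) = 1/(-1140) = -1/1140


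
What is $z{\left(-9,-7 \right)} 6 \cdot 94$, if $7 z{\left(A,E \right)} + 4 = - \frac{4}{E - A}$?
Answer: $- \frac{3384}{7} \approx -483.43$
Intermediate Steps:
$z{\left(A,E \right)} = - \frac{4}{7} - \frac{4}{7 \left(E - A\right)}$ ($z{\left(A,E \right)} = - \frac{4}{7} + \frac{\left(-4\right) \frac{1}{E - A}}{7} = - \frac{4}{7} - \frac{4}{7 \left(E - A\right)}$)
$z{\left(-9,-7 \right)} 6 \cdot 94 = \frac{4 \left(1 - 7 - -9\right)}{7 \left(-9 - -7\right)} 6 \cdot 94 = \frac{4 \left(1 - 7 + 9\right)}{7 \left(-9 + 7\right)} 6 \cdot 94 = \frac{4}{7} \frac{1}{-2} \cdot 3 \cdot 6 \cdot 94 = \frac{4}{7} \left(- \frac{1}{2}\right) 3 \cdot 6 \cdot 94 = \left(- \frac{6}{7}\right) 6 \cdot 94 = \left(- \frac{36}{7}\right) 94 = - \frac{3384}{7}$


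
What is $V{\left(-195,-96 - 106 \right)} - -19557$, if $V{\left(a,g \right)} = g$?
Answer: $19355$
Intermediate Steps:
$V{\left(-195,-96 - 106 \right)} - -19557 = \left(-96 - 106\right) - -19557 = -202 + 19557 = 19355$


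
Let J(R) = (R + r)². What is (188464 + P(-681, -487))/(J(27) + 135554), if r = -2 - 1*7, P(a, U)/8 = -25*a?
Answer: 162332/67939 ≈ 2.3894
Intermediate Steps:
P(a, U) = -200*a (P(a, U) = 8*(-25*a) = -200*a)
r = -9 (r = -2 - 7 = -9)
J(R) = (-9 + R)² (J(R) = (R - 9)² = (-9 + R)²)
(188464 + P(-681, -487))/(J(27) + 135554) = (188464 - 200*(-681))/((-9 + 27)² + 135554) = (188464 + 136200)/(18² + 135554) = 324664/(324 + 135554) = 324664/135878 = 324664*(1/135878) = 162332/67939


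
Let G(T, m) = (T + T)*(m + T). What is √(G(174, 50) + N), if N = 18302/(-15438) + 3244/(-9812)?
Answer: 2*√6986762849296840566/18934707 ≈ 279.20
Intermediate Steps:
G(T, m) = 2*T*(T + m) (G(T, m) = (2*T)*(T + m) = 2*T*(T + m))
N = -28707512/18934707 (N = 18302*(-1/15438) + 3244*(-1/9812) = -9151/7719 - 811/2453 = -28707512/18934707 ≈ -1.5161)
√(G(174, 50) + N) = √(2*174*(174 + 50) - 28707512/18934707) = √(2*174*224 - 28707512/18934707) = √(77952 - 28707512/18934707) = √(1475969572552/18934707) = 2*√6986762849296840566/18934707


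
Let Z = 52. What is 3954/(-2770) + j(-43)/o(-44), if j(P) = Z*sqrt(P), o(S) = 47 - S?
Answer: -1977/1385 + 4*I*sqrt(43)/7 ≈ -1.4274 + 3.7471*I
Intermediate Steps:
j(P) = 52*sqrt(P)
3954/(-2770) + j(-43)/o(-44) = 3954/(-2770) + (52*sqrt(-43))/(47 - 1*(-44)) = 3954*(-1/2770) + (52*(I*sqrt(43)))/(47 + 44) = -1977/1385 + (52*I*sqrt(43))/91 = -1977/1385 + (52*I*sqrt(43))*(1/91) = -1977/1385 + 4*I*sqrt(43)/7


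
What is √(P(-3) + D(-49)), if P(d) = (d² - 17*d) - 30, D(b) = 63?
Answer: √93 ≈ 9.6436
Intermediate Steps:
P(d) = -30 + d² - 17*d
√(P(-3) + D(-49)) = √((-30 + (-3)² - 17*(-3)) + 63) = √((-30 + 9 + 51) + 63) = √(30 + 63) = √93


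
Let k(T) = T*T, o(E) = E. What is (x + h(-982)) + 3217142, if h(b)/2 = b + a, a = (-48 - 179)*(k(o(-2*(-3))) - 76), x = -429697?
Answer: 2803641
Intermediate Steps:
k(T) = T²
a = 9080 (a = (-48 - 179)*((-2*(-3))² - 76) = -227*(6² - 76) = -227*(36 - 76) = -227*(-40) = 9080)
h(b) = 18160 + 2*b (h(b) = 2*(b + 9080) = 2*(9080 + b) = 18160 + 2*b)
(x + h(-982)) + 3217142 = (-429697 + (18160 + 2*(-982))) + 3217142 = (-429697 + (18160 - 1964)) + 3217142 = (-429697 + 16196) + 3217142 = -413501 + 3217142 = 2803641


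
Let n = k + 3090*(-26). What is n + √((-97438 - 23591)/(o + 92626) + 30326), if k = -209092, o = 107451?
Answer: -289432 + 7*√24774489907829/200077 ≈ -2.8926e+5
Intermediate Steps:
n = -289432 (n = -209092 + 3090*(-26) = -209092 - 80340 = -289432)
n + √((-97438 - 23591)/(o + 92626) + 30326) = -289432 + √((-97438 - 23591)/(107451 + 92626) + 30326) = -289432 + √(-121029/200077 + 30326) = -289432 + √(6067414073/200077) = -289432 + 7*√24774489907829/200077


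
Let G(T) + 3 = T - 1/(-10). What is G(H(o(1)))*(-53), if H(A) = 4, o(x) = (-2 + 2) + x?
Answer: -583/10 ≈ -58.300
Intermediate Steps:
o(x) = x (o(x) = 0 + x = x)
G(T) = -29/10 + T (G(T) = -3 + (T - 1/(-10)) = -3 + (T - 1*(-1/10)) = -3 + (T + 1/10) = -3 + (1/10 + T) = -29/10 + T)
G(H(o(1)))*(-53) = (-29/10 + 4)*(-53) = (11/10)*(-53) = -583/10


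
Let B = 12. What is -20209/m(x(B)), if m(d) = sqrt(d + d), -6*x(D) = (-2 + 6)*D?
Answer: 20209*I/4 ≈ 5052.3*I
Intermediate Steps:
x(D) = -2*D/3 (x(D) = -(-2 + 6)*D/6 = -2*D/3)
m(d) = sqrt(2)*sqrt(d) (m(d) = sqrt(2*d) = sqrt(2)*sqrt(d))
-20209/m(x(B)) = -20209*(-I/4) = -(-20209)*I/4 = 20209*I/4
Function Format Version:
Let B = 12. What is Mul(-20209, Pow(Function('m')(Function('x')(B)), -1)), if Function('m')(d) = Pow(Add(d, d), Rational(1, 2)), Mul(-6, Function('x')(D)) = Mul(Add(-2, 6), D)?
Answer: Mul(Rational(20209, 4), I) ≈ Mul(5052.3, I)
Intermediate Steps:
Function('x')(D) = Mul(Rational(-2, 3), D) (Function('x')(D) = Mul(Rational(-1, 6), Mul(Add(-2, 6), D)) = Mul(Rational(-1, 6), Mul(4, D)) = Mul(Rational(-2, 3), D))
Function('m')(d) = Mul(Pow(2, Rational(1, 2)), Pow(d, Rational(1, 2))) (Function('m')(d) = Pow(Mul(2, d), Rational(1, 2)) = Mul(Pow(2, Rational(1, 2)), Pow(d, Rational(1, 2))))
Mul(-20209, Pow(Function('m')(Function('x')(B)), -1)) = Mul(-20209, Pow(Mul(Pow(2, Rational(1, 2)), Pow(Mul(Rational(-2, 3), 12), Rational(1, 2))), -1)) = Mul(-20209, Pow(Mul(Pow(2, Rational(1, 2)), Pow(-8, Rational(1, 2))), -1)) = Mul(-20209, Pow(Mul(Pow(2, Rational(1, 2)), Mul(2, I, Pow(2, Rational(1, 2)))), -1)) = Mul(-20209, Pow(Mul(4, I), -1)) = Mul(-20209, Mul(Rational(-1, 4), I)) = Mul(Rational(20209, 4), I)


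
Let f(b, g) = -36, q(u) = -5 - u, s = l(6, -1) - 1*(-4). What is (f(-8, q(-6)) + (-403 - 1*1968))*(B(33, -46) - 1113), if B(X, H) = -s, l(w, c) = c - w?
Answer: 2671770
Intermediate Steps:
s = -3 (s = (-1 - 1*6) - 1*(-4) = (-1 - 6) + 4 = -7 + 4 = -3)
B(X, H) = 3 (B(X, H) = -1*(-3) = 3)
(f(-8, q(-6)) + (-403 - 1*1968))*(B(33, -46) - 1113) = (-36 + (-403 - 1*1968))*(3 - 1113) = (-36 + (-403 - 1968))*(-1110) = (-36 - 2371)*(-1110) = -2407*(-1110) = 2671770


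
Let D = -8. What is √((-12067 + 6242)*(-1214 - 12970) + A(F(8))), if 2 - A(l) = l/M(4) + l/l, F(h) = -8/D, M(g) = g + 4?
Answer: √1321948814/4 ≈ 9089.7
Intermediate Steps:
M(g) = 4 + g
F(h) = 1 (F(h) = -8/(-8) = -8*(-⅛) = 1)
A(l) = 1 - l/8 (A(l) = 2 - (l/(4 + 4) + l/l) = 2 - (l/8 + 1) = 2 - (1 + l/8) = 2 + (-1 - l/8) = 1 - l/8)
√((-12067 + 6242)*(-1214 - 12970) + A(F(8))) = √((-12067 + 6242)*(-1214 - 12970) + (1 - ⅛*1)) = √(-5825*(-14184) + (1 - ⅛)) = √(82621800 + 7/8) = √(660974407/8) = √1321948814/4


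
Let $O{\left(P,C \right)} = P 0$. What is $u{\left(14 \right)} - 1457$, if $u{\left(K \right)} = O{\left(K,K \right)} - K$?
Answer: $-1471$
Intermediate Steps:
$O{\left(P,C \right)} = 0$
$u{\left(K \right)} = - K$ ($u{\left(K \right)} = 0 - K = - K$)
$u{\left(14 \right)} - 1457 = \left(-1\right) 14 - 1457 = -14 - 1457 = -1471$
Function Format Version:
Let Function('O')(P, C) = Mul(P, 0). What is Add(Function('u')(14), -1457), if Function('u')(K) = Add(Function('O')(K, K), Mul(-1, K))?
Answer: -1471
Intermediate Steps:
Function('O')(P, C) = 0
Function('u')(K) = Mul(-1, K) (Function('u')(K) = Add(0, Mul(-1, K)) = Mul(-1, K))
Add(Function('u')(14), -1457) = Add(Mul(-1, 14), -1457) = Add(-14, -1457) = -1471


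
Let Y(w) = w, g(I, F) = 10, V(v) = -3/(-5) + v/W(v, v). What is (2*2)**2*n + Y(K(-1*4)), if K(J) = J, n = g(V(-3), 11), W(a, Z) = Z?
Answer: 156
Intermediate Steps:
V(v) = 8/5 (V(v) = -3/(-5) + v/v = -3*(-1/5) + 1 = 3/5 + 1 = 8/5)
n = 10
(2*2)**2*n + Y(K(-1*4)) = (2*2)**2*10 - 1*4 = 4**2*10 - 4 = 16*10 - 4 = 160 - 4 = 156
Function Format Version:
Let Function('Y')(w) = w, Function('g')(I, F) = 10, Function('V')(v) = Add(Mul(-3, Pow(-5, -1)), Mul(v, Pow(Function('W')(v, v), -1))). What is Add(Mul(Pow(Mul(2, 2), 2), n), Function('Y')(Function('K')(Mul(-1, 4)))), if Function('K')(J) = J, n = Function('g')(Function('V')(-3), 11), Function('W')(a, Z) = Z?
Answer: 156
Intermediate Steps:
Function('V')(v) = Rational(8, 5) (Function('V')(v) = Add(Mul(-3, Pow(-5, -1)), Mul(v, Pow(v, -1))) = Add(Mul(-3, Rational(-1, 5)), 1) = Add(Rational(3, 5), 1) = Rational(8, 5))
n = 10
Add(Mul(Pow(Mul(2, 2), 2), n), Function('Y')(Function('K')(Mul(-1, 4)))) = Add(Mul(Pow(Mul(2, 2), 2), 10), Mul(-1, 4)) = Add(Mul(Pow(4, 2), 10), -4) = Add(Mul(16, 10), -4) = Add(160, -4) = 156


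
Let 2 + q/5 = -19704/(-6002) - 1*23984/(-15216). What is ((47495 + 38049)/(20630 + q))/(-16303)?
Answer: -14361081432/56502178231625 ≈ -0.00025417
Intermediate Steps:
q = 40799245/2853951 (q = -10 + 5*(-19704/(-6002) - 1*23984/(-15216)) = -10 + 5*(-19704*(-1/6002) - 23984*(-1/15216)) = -10 + 5*(9852/3001 + 1499/951) = -10 + 5*(13867751/2853951) = -10 + 69338755/2853951 = 40799245/2853951 ≈ 14.296)
((47495 + 38049)/(20630 + q))/(-16303) = ((47495 + 38049)/(20630 + 40799245/2853951))/(-16303) = (85544/(58917808375/2853951))*(-1/16303) = (85544*(2853951/58917808375))*(-1/16303) = (244138384344/58917808375)*(-1/16303) = -14361081432/56502178231625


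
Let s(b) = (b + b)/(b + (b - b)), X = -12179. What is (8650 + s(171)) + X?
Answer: -3527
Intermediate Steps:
s(b) = 2 (s(b) = (2*b)/(b + 0) = (2*b)/b = 2)
(8650 + s(171)) + X = (8650 + 2) - 12179 = 8652 - 12179 = -3527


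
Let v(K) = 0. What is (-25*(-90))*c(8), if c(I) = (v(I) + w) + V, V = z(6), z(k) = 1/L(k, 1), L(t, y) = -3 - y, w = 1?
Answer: 3375/2 ≈ 1687.5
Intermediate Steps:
z(k) = -1/4 (z(k) = 1/(-3 - 1*1) = 1/(-3 - 1) = 1/(-4) = -1/4)
V = -1/4 ≈ -0.25000
c(I) = 3/4 (c(I) = (0 + 1) - 1/4 = 1 - 1/4 = 3/4)
(-25*(-90))*c(8) = -25*(-90)*(3/4) = 2250*(3/4) = 3375/2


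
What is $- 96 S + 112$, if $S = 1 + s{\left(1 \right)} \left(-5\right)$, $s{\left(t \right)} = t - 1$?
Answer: $16$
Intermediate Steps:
$s{\left(t \right)} = -1 + t$ ($s{\left(t \right)} = t - 1 = -1 + t$)
$S = 1$ ($S = 1 + \left(-1 + 1\right) \left(-5\right) = 1 + 0 \left(-5\right) = 1 + 0 = 1$)
$- 96 S + 112 = \left(-96\right) 1 + 112 = -96 + 112 = 16$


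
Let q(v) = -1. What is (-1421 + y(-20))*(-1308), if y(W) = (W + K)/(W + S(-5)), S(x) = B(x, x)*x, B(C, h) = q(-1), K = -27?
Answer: 9272848/5 ≈ 1.8546e+6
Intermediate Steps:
B(C, h) = -1
S(x) = -x
y(W) = (-27 + W)/(5 + W) (y(W) = (W - 27)/(W - 1*(-5)) = (-27 + W)/(W + 5) = (-27 + W)/(5 + W))
(-1421 + y(-20))*(-1308) = (-1421 + (-27 - 20)/(5 - 20))*(-1308) = (-1421 - 47/(-15))*(-1308) = (-1421 - 1/15*(-47))*(-1308) = (-1421 + 47/15)*(-1308) = -21268/15*(-1308) = 9272848/5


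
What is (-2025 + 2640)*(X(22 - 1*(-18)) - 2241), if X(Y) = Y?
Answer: -1353615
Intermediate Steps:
(-2025 + 2640)*(X(22 - 1*(-18)) - 2241) = (-2025 + 2640)*((22 - 1*(-18)) - 2241) = 615*((22 + 18) - 2241) = 615*(40 - 2241) = 615*(-2201) = -1353615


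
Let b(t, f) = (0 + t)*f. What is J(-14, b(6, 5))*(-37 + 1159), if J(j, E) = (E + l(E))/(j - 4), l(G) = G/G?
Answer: -5797/3 ≈ -1932.3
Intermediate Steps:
l(G) = 1
b(t, f) = f*t (b(t, f) = t*f = f*t)
J(j, E) = (1 + E)/(-4 + j) (J(j, E) = (E + 1)/(j - 4) = (1 + E)/(-4 + j))
J(-14, b(6, 5))*(-37 + 1159) = ((1 + 5*6)/(-4 - 14))*(-37 + 1159) = ((1 + 30)/(-18))*1122 = -1/18*31*1122 = -31/18*1122 = -5797/3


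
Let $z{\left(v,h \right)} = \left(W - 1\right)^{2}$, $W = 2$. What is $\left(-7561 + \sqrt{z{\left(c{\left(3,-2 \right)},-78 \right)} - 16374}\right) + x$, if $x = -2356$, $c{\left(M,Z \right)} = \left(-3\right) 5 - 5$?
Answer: $-9917 + i \sqrt{16373} \approx -9917.0 + 127.96 i$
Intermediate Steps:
$c{\left(M,Z \right)} = -20$ ($c{\left(M,Z \right)} = -15 - 5 = -20$)
$z{\left(v,h \right)} = 1$ ($z{\left(v,h \right)} = \left(2 - 1\right)^{2} = 1^{2} = 1$)
$\left(-7561 + \sqrt{z{\left(c{\left(3,-2 \right)},-78 \right)} - 16374}\right) + x = \left(-7561 + \sqrt{1 - 16374}\right) - 2356 = \left(-7561 + \sqrt{-16373}\right) - 2356 = \left(-7561 + i \sqrt{16373}\right) - 2356 = -9917 + i \sqrt{16373}$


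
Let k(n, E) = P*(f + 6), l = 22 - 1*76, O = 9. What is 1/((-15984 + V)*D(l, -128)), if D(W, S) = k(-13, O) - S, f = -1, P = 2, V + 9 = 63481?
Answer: 1/6553344 ≈ 1.5259e-7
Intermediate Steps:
V = 63472 (V = -9 + 63481 = 63472)
l = -54 (l = 22 - 76 = -54)
k(n, E) = 10 (k(n, E) = 2*(-1 + 6) = 2*5 = 10)
D(W, S) = 10 - S
1/((-15984 + V)*D(l, -128)) = 1/((-15984 + 63472)*(10 - 1*(-128))) = 1/(47488*(10 + 128)) = (1/47488)/138 = (1/47488)*(1/138) = 1/6553344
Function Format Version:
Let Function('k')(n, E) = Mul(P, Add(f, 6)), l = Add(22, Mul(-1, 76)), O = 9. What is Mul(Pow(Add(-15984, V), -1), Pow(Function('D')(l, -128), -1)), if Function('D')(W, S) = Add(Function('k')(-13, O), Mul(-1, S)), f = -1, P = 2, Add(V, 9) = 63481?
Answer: Rational(1, 6553344) ≈ 1.5259e-7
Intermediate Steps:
V = 63472 (V = Add(-9, 63481) = 63472)
l = -54 (l = Add(22, -76) = -54)
Function('k')(n, E) = 10 (Function('k')(n, E) = Mul(2, Add(-1, 6)) = Mul(2, 5) = 10)
Function('D')(W, S) = Add(10, Mul(-1, S))
Mul(Pow(Add(-15984, V), -1), Pow(Function('D')(l, -128), -1)) = Mul(Pow(Add(-15984, 63472), -1), Pow(Add(10, Mul(-1, -128)), -1)) = Mul(Pow(47488, -1), Pow(Add(10, 128), -1)) = Mul(Rational(1, 47488), Pow(138, -1)) = Mul(Rational(1, 47488), Rational(1, 138)) = Rational(1, 6553344)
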